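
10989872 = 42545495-31555623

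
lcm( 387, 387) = 387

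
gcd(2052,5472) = 684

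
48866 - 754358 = -705492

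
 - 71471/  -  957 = 71471/957 = 74.68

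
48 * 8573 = 411504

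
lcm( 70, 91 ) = 910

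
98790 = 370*267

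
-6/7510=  - 1 + 3752/3755 = - 0.00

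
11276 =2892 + 8384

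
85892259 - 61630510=24261749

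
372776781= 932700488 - 559923707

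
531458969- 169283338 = 362175631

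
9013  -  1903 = 7110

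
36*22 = 792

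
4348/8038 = 2174/4019 = 0.54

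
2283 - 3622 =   -  1339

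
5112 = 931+4181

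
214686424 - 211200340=3486084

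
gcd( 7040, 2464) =352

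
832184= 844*986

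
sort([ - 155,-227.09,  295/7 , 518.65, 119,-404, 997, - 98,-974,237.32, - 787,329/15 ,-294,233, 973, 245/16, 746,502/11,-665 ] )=[ - 974, - 787,-665,-404,-294,-227.09, - 155, - 98, 245/16, 329/15, 295/7,502/11,119,233,237.32, 518.65 , 746, 973,997] 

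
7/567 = 1/81 = 0.01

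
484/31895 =484/31895 = 0.02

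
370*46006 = 17022220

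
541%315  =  226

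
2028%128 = 108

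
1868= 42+1826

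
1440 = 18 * 80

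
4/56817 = 4/56817 = 0.00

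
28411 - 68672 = -40261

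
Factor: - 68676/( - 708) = 97^1= 97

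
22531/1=22531  =  22531.00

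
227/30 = 7 + 17/30 = 7.57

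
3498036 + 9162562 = 12660598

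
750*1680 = 1260000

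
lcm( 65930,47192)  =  4483240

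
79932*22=1758504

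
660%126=30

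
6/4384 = 3/2192 = 0.00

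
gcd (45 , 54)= 9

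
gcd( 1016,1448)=8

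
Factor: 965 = 5^1*193^1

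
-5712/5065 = -2+4418/5065 = -1.13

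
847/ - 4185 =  - 1+ 3338/4185 = - 0.20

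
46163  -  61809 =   -  15646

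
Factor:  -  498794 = - 2^1 * 249397^1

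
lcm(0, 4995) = 0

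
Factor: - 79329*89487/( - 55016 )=7098914223/55016 = 2^ (-3)* 3^3*13^( - 1)*23^ ( - 2 )*31^1*61^1*163^1*853^1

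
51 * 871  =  44421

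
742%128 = 102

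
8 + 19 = 27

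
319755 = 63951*5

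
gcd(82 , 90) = 2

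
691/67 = 691/67 = 10.31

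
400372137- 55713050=344659087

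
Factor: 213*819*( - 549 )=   -3^5 *7^1*13^1*61^1*71^1 = - 95771403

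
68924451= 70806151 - 1881700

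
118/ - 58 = -3 + 28/29 = - 2.03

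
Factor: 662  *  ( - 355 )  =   - 235010  =  - 2^1*5^1*71^1*331^1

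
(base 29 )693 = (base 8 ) 12276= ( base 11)3a98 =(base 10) 5310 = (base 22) AL8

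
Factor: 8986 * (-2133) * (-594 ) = 2^2*3^6*11^1*79^1*4493^1= 11385279972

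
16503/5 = 16503/5 = 3300.60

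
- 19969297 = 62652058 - 82621355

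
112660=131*860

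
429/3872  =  39/352 = 0.11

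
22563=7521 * 3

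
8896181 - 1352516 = 7543665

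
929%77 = 5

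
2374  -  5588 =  - 3214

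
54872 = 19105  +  35767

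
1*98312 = 98312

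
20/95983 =20/95983 = 0.00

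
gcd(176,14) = 2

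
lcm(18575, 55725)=55725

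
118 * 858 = 101244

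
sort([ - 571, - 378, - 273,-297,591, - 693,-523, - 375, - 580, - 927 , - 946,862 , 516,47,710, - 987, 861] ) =[  -  987, - 946,  -  927, - 693, - 580, - 571,-523,  -  378, - 375, - 297, - 273 , 47, 516, 591 , 710, 861,862 ] 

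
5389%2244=901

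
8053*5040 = 40587120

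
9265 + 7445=16710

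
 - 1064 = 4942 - 6006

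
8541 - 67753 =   -  59212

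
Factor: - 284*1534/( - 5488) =54457/686=2^( - 1 )*7^(-3)*13^1*59^1 * 71^1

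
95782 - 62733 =33049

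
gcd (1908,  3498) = 318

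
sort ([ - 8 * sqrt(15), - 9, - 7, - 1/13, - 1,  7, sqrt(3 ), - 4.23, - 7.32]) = [ - 8*sqrt(15 ), - 9, - 7.32, - 7,-4.23, - 1, - 1/13, sqrt(3 ),7] 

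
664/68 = 166/17 = 9.76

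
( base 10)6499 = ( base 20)G4J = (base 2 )1100101100011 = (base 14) 2523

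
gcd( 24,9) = 3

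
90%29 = 3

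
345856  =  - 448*( - 772)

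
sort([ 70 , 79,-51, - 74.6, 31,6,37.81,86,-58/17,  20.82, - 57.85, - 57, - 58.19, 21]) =[ - 74.6, - 58.19 ,  -  57.85, - 57 , -51, - 58/17,6,  20.82,  21, 31,  37.81,  70,  79,  86]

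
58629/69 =19543/23 = 849.70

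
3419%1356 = 707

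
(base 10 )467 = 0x1d3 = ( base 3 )122022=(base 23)K7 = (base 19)15B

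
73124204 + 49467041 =122591245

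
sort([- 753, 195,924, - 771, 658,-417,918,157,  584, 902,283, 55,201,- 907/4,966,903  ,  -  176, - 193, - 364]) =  [ -771, - 753, -417, - 364, - 907/4, - 193,- 176,55,157,195,  201,283,584, 658, 902, 903,  918,924,966]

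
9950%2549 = 2303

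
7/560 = 1/80 = 0.01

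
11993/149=80 + 73/149 = 80.49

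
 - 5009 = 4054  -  9063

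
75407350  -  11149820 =64257530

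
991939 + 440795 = 1432734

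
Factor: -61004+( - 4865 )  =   - 199^1*331^1 =-65869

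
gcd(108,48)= 12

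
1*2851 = 2851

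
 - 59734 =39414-99148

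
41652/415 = 100 + 152/415 =100.37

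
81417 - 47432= 33985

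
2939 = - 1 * (- 2939 )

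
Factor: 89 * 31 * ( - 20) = - 55180 = - 2^2*5^1*31^1  *  89^1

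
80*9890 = 791200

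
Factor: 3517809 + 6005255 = 9523064 =2^3*467^1  *2549^1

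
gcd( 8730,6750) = 90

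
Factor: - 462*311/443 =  - 143682/443 = - 2^1*3^1*7^1*11^1*311^1*443^( - 1)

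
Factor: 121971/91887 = 281^( - 1 )*373^1 = 373/281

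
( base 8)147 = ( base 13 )7C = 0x67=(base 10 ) 103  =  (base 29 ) 3G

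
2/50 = 1/25 = 0.04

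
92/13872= 23/3468=0.01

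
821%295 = 231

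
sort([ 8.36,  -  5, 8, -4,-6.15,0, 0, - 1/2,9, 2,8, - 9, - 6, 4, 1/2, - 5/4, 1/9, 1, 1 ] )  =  [ - 9, - 6.15,-6, - 5,-4, - 5/4 ,-1/2,0,0,  1/9, 1/2,1, 1, 2, 4 , 8, 8,8.36,9 ] 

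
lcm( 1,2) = 2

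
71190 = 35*2034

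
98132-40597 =57535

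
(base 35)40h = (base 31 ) 53J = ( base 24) 8cl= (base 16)1335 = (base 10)4917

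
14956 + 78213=93169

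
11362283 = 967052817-955690534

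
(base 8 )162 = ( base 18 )66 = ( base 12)96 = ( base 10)114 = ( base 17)6C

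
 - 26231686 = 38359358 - 64591044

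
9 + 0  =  9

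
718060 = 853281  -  135221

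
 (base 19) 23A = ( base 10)789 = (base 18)27f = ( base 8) 1425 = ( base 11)658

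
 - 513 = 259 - 772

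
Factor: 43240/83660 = 2^1*23^1*89^( - 1) = 46/89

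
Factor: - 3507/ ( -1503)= 3^(-1)*7^1 = 7/3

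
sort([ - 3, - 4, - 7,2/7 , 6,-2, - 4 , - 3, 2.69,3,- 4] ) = [ - 7, - 4, -4,-4, - 3, - 3, - 2, 2/7, 2.69, 3, 6]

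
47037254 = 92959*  506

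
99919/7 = 14274 + 1/7 =14274.14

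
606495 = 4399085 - 3792590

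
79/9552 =79/9552 =0.01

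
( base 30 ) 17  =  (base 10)37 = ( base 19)1i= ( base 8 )45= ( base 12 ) 31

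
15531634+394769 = 15926403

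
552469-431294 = 121175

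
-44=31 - 75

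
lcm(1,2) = 2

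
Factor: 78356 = 2^2 * 19^1*1031^1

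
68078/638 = 106 + 225/319 = 106.71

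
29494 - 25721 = 3773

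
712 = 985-273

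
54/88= 27/44 = 0.61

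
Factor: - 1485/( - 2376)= 5/8 =2^ (  -  3)* 5^1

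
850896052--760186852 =1611082904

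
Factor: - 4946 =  - 2^1*2473^1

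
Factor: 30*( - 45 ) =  - 2^1*3^3*5^2 = - 1350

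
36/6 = 6= 6.00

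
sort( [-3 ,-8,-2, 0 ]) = [ - 8 ,-3, -2,  0 ]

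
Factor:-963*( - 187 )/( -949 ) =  - 180081/949 = - 3^2*11^1*13^( - 1 ) *17^1 * 73^( - 1 )*107^1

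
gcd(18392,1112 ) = 8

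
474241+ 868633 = 1342874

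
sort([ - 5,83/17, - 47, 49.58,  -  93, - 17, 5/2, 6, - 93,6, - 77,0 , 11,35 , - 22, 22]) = [ - 93,-93 , -77, - 47, - 22,-17, - 5,0, 5/2,83/17, 6,6,11,22,35, 49.58 ] 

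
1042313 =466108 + 576205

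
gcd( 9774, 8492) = 2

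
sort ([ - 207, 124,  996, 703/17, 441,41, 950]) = [ - 207, 41, 703/17, 124, 441, 950,996]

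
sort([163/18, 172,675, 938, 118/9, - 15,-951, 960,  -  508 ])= [  -  951, - 508, - 15, 163/18,  118/9,  172, 675, 938, 960 ]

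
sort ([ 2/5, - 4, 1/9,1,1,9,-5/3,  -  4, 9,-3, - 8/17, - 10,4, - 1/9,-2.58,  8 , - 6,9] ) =[ - 10,  -  6, - 4,- 4, - 3, - 2.58, - 5/3, - 8/17, - 1/9,1/9,  2/5 , 1,1,4, 8,9 , 9, 9 ]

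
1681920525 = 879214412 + 802706113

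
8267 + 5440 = 13707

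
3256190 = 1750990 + 1505200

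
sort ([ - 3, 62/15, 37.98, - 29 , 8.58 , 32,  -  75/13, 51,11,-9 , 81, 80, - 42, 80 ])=[ - 42,  -  29, - 9 , - 75/13, - 3, 62/15,8.58, 11,32, 37.98, 51, 80, 80  ,  81] 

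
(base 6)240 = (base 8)140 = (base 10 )96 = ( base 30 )36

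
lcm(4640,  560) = 32480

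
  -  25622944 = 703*( - 36448)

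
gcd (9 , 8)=1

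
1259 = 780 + 479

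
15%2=1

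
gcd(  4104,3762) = 342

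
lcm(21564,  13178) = 237204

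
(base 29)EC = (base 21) jj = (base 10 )418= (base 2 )110100010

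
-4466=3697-8163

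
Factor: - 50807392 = -2^5*263^1*6037^1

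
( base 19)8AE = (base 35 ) 2ic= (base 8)6024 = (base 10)3092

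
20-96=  - 76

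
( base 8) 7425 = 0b111100010101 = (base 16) f15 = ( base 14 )159b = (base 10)3861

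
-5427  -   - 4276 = - 1151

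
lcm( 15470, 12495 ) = 324870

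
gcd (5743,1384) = 1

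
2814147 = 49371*57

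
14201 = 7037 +7164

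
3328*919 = 3058432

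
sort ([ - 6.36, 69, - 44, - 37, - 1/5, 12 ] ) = [ - 44, - 37, - 6.36, - 1/5,12, 69]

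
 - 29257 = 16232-45489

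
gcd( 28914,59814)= 6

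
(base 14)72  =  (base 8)144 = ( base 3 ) 10201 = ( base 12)84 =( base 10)100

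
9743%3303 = 3137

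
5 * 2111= 10555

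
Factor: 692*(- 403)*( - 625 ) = 174297500 = 2^2*5^4 * 13^1*31^1*173^1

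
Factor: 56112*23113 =1296916656  =  2^4*3^1*7^1*29^1*167^1*797^1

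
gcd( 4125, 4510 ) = 55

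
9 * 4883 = 43947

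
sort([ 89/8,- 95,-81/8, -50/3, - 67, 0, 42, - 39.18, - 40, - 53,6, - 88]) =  [-95, - 88, - 67, - 53, - 40, - 39.18, - 50/3, - 81/8, 0 , 6,89/8, 42 ] 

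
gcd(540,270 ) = 270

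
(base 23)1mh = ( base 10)1052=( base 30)152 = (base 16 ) 41C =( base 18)348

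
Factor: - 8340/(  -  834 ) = 2^1*5^1 = 10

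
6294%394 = 384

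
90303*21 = 1896363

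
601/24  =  601/24 = 25.04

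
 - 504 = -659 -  - 155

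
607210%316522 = 290688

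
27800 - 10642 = 17158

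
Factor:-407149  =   - 407149^1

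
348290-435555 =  - 87265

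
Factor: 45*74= 3330 = 2^1*3^2  *5^1*37^1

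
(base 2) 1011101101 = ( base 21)1ee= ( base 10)749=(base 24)175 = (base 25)14o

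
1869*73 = 136437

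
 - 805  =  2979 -3784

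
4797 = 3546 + 1251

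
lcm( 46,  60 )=1380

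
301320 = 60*5022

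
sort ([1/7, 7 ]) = [ 1/7, 7 ] 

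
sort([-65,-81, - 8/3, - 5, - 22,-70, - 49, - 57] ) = [  -  81, - 70 , - 65, - 57, - 49, - 22, - 5 , - 8/3 ] 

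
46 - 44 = 2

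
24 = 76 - 52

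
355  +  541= 896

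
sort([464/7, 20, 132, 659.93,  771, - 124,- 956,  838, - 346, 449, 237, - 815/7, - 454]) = [ - 956, - 454, - 346  , - 124, - 815/7 , 20, 464/7, 132,237, 449, 659.93,771, 838 ]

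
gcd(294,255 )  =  3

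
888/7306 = 444/3653 = 0.12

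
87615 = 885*99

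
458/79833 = 458/79833= 0.01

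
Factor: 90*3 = 2^1*3^3 * 5^1 = 270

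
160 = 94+66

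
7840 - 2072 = 5768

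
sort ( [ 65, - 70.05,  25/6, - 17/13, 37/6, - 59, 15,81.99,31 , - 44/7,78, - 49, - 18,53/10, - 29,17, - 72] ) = [ - 72, - 70.05, - 59, - 49,  -  29, - 18, - 44/7,-17/13,25/6,53/10 , 37/6 , 15, 17,31, 65, 78 , 81.99]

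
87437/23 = 87437/23=3801.61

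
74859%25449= 23961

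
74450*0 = 0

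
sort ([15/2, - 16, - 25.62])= [ - 25.62, - 16, 15/2]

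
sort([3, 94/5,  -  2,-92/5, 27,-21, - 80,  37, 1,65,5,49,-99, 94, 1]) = [- 99,-80, - 21, - 92/5,-2,  1, 1,3,5, 94/5,  27, 37, 49, 65, 94 ] 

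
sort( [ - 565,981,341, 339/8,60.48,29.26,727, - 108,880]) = [ - 565, - 108,29.26,339/8,60.48,341,727,880,  981]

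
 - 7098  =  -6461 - 637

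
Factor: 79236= 2^2*3^2*31^1*71^1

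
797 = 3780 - 2983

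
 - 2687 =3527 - 6214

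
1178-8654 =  - 7476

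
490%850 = 490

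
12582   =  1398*9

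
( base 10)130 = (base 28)4I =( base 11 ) 109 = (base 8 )202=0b10000010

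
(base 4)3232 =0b11101110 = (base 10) 238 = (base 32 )7E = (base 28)8E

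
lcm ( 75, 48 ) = 1200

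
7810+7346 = 15156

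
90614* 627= 56814978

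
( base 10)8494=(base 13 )3b35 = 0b10000100101110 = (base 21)J5A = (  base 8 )20456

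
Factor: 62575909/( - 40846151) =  - 11^1 * 487^(-1) * 83873^(  -  1) * 5688719^1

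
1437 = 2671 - 1234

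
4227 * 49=207123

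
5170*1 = 5170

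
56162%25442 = 5278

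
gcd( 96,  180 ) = 12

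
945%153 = 27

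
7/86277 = 7/86277 = 0.00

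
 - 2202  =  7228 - 9430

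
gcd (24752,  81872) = 1904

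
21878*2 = 43756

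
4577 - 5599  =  -1022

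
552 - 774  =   - 222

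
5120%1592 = 344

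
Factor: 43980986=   2^1*7^1*163^1*19273^1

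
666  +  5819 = 6485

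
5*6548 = 32740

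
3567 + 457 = 4024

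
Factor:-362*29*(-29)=2^1*29^2 * 181^1= 304442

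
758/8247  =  758/8247 = 0.09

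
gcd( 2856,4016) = 8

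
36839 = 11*3349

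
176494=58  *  3043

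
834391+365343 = 1199734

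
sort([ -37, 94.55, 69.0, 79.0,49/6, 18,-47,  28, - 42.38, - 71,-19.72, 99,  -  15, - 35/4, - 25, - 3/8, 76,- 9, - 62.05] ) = [-71,-62.05, - 47, -42.38,-37, -25, - 19.72, -15,-9,-35/4,-3/8,  49/6, 18, 28,69.0, 76, 79.0,94.55,99] 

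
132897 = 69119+63778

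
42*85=3570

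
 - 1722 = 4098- 5820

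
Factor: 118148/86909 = 2^2*233^( - 1)*373^( - 1 )*29537^1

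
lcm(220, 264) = 1320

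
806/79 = 806/79 =10.20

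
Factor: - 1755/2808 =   -  5/8 = - 2^( - 3 ) * 5^1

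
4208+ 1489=5697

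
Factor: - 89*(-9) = 3^2*89^1 = 801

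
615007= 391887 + 223120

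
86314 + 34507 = 120821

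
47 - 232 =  - 185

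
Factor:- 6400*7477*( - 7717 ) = 369280057600 =2^8*5^2 *7477^1 * 7717^1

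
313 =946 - 633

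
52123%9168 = 6283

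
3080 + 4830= 7910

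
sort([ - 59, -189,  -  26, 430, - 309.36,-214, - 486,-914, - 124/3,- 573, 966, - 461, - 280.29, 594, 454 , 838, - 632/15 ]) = [-914,-573, - 486,-461, - 309.36, - 280.29, - 214, - 189, - 59,- 632/15,-124/3, - 26, 430,454, 594,838 , 966]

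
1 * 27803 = 27803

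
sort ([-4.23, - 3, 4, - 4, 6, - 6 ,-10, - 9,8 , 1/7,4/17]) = [ - 10, - 9, - 6, - 4.23,-4, - 3,1/7,4/17, 4, 6,8] 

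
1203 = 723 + 480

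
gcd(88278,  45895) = 1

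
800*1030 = 824000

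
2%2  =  0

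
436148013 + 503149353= 939297366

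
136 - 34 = 102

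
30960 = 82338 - 51378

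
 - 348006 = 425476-773482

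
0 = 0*344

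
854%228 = 170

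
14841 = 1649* 9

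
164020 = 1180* 139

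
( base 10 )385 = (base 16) 181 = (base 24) g1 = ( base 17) 15B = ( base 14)1D7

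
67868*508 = 34476944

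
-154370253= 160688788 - 315059041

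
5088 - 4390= 698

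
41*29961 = 1228401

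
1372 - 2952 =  - 1580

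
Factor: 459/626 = 2^( - 1)*3^3 * 17^1 * 313^( - 1 ) 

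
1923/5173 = 1923/5173 = 0.37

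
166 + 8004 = 8170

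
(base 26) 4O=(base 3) 11202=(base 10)128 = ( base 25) 53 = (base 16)80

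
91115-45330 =45785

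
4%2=0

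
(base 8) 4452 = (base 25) 3il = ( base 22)4IE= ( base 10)2346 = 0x92A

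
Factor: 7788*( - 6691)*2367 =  - 2^2*3^3*11^1*59^1*263^1 * 6691^1 = -  123343205436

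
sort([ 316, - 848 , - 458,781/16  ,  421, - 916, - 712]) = [ - 916, - 848, - 712, - 458,781/16 , 316, 421]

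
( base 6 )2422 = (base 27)ln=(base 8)1116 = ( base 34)hc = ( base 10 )590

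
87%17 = 2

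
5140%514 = 0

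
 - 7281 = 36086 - 43367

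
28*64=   1792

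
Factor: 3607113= 3^1*23^1 * 61^1*857^1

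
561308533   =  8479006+552829527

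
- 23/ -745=23/745 = 0.03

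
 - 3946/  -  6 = 657 + 2/3 = 657.67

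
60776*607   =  36891032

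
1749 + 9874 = 11623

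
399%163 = 73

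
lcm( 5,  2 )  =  10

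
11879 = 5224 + 6655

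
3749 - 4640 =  - 891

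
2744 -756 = 1988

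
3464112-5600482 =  - 2136370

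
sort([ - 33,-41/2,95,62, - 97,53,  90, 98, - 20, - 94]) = [ - 97, - 94,- 33,-41/2 , - 20, 53,  62 , 90, 95 , 98 ]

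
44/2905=44/2905 = 0.02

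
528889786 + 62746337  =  591636123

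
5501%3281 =2220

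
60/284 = 15/71 = 0.21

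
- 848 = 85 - 933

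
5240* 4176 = 21882240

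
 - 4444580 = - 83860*53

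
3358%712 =510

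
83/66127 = 83/66127  =  0.00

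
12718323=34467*369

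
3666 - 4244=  - 578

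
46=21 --25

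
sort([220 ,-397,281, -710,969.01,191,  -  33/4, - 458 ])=[-710, - 458, - 397 ,- 33/4, 191, 220, 281 , 969.01 ]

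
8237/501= 16+221/501=16.44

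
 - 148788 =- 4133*36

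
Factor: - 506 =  -2^1*11^1 * 23^1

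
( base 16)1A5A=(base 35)5HQ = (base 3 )100020212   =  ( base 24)BH2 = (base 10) 6746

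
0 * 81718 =0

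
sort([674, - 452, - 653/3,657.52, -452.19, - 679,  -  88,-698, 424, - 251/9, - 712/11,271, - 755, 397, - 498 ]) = [ - 755 , - 698, - 679, - 498, - 452.19,- 452, -653/3, - 88, - 712/11, - 251/9, 271,397,424,  657.52,674]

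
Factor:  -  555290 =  -2^1*5^1 *55529^1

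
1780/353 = 5+15/353 =5.04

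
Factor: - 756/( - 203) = 108/29  =  2^2*3^3 * 29^(  -  1 )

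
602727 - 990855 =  - 388128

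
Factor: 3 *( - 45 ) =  - 135 = -3^3 * 5^1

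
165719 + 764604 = 930323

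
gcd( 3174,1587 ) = 1587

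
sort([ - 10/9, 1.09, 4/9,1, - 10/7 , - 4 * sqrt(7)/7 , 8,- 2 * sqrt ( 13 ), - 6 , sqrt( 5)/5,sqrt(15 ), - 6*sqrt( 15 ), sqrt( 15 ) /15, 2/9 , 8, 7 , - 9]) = [ - 6*sqrt ( 15), - 9, - 2 * sqrt(13), - 6, - 4*sqrt (7 )/7, - 10/7,  -  10/9,2/9, sqrt(15 )/15, 4/9,sqrt (5 ) /5 , 1,1.09, sqrt(15),7,8, 8]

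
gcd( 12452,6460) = 4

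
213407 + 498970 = 712377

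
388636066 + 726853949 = 1115490015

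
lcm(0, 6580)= 0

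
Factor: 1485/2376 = 5/8 = 2^( - 3 )*5^1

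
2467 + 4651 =7118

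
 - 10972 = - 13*844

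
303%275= 28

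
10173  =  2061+8112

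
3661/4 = 3661/4=915.25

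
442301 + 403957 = 846258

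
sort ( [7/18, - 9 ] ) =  [-9 , 7/18 ]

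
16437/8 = 16437/8 = 2054.62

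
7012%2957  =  1098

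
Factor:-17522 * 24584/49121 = - 2^4*7^1*439^1*8761^1*49121^( - 1) = - 430760848/49121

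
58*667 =38686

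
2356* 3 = 7068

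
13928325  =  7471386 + 6456939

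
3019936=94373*32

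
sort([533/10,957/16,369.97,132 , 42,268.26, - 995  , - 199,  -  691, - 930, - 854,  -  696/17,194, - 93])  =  [ - 995 , - 930, - 854, - 691, - 199, - 93,-696/17, 42,533/10,957/16 , 132 , 194,268.26,369.97]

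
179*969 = 173451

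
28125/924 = 9375/308 = 30.44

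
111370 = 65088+46282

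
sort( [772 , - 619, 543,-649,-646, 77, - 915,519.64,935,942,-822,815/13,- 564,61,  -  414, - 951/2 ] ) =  [ - 915, - 822, - 649 , - 646, - 619, - 564, - 951/2,-414,61,815/13,77, 519.64, 543 , 772,935,  942]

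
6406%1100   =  906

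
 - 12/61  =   - 1 +49/61  =  - 0.20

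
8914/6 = 4457/3  =  1485.67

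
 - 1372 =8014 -9386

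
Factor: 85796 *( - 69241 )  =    -  5940600836 = - 2^2*17^1*89^1*241^1*4073^1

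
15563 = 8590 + 6973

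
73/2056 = 73/2056= 0.04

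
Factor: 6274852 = 2^2*1217^1*1289^1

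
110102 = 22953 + 87149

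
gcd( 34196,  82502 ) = 166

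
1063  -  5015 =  - 3952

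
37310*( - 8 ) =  - 298480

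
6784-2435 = 4349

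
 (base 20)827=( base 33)2WD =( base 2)110010101111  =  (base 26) 4KN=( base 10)3247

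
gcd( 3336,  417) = 417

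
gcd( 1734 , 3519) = 51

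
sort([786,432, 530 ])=[ 432,530, 786 ] 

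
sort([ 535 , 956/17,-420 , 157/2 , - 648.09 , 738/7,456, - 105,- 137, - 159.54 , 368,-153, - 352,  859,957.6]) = [ - 648.09 , - 420, - 352, - 159.54, - 153, - 137, - 105, 956/17, 157/2,  738/7, 368, 456,535, 859,957.6]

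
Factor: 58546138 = 2^1 *7^1*4181867^1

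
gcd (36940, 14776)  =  7388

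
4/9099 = 4/9099 = 0.00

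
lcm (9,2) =18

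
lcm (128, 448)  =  896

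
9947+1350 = 11297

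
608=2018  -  1410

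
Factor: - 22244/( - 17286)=166/129 = 2^1  *3^( - 1) * 43^( - 1 )* 83^1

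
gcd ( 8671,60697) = 8671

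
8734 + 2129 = 10863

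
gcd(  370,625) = 5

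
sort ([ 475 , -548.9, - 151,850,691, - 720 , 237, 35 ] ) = [ - 720, - 548.9, - 151,35, 237, 475,691,850]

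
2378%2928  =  2378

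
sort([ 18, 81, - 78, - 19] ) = [-78,-19,18, 81 ] 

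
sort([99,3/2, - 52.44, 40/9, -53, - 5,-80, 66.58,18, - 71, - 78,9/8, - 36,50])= [- 80, - 78, - 71, - 53 ,-52.44 , - 36, - 5,9/8, 3/2, 40/9,18, 50,66.58, 99] 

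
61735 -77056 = - 15321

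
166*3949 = 655534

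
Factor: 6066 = 2^1*3^2*337^1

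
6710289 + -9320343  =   - 2610054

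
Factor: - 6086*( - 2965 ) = 18044990 = 2^1*5^1*  17^1*179^1  *  593^1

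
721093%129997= 71108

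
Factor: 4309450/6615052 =2^( - 1)*5^2*79^1 * 1091^1*1653763^( - 1 ) = 2154725/3307526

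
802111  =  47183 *17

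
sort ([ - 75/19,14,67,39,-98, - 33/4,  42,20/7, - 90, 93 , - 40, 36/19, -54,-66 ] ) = [ - 98 , - 90, - 66, - 54, - 40, - 33/4, - 75/19,36/19, 20/7,14,39,42,67,  93]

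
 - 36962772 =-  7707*4796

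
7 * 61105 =427735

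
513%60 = 33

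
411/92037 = 137/30679 = 0.00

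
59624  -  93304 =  - 33680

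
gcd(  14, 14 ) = 14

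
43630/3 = 43630/3 =14543.33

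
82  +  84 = 166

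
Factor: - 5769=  - 3^2*641^1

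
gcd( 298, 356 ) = 2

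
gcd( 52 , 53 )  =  1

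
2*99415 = 198830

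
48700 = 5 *9740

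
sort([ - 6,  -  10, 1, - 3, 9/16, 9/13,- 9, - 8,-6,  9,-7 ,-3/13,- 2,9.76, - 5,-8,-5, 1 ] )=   [ - 10,-9,  -  8, - 8,-7, - 6,-6,-5,-5,  -  3, - 2, - 3/13,9/16, 9/13, 1, 1, 9,9.76]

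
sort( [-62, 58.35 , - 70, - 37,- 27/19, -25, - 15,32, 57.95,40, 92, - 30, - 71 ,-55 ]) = [- 71,-70, - 62, - 55, - 37, - 30, - 25,-15,-27/19, 32, 40 , 57.95, 58.35, 92 ] 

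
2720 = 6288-3568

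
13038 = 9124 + 3914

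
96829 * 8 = 774632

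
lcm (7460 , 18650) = 37300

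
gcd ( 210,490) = 70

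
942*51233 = 48261486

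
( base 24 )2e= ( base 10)62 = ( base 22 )2I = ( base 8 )76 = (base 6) 142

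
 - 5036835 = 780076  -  5816911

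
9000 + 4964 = 13964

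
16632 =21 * 792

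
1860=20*93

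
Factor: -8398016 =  - 2^6*11^1*79^1 * 151^1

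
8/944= 1/118 =0.01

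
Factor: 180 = 2^2*3^2* 5^1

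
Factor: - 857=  - 857^1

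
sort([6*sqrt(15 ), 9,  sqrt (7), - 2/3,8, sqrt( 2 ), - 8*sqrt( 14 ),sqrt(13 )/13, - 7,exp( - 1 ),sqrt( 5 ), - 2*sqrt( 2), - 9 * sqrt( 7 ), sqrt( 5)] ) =[ - 8*sqrt(14), - 9*  sqrt( 7),  -  7, - 2*sqrt (2), - 2/3, sqrt( 13)/13,exp( - 1), sqrt( 2 ), sqrt( 5 ), sqrt( 5), sqrt( 7 ), 8,9 , 6*sqrt(15 )] 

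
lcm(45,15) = 45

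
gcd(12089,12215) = 7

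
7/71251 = 7/71251 = 0.00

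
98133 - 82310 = 15823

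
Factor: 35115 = 3^1*5^1*2341^1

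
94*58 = 5452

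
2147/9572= 2147/9572 =0.22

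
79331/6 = 79331/6 =13221.83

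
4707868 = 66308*71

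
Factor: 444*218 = 96792 = 2^3 * 3^1*37^1 * 109^1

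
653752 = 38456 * 17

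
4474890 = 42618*105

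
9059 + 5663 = 14722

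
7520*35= 263200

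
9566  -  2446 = 7120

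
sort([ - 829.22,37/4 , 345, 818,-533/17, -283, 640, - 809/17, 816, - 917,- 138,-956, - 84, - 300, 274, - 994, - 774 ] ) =[  -  994,-956, - 917, - 829.22, - 774, - 300, - 283 ,- 138, - 84,-809/17,-533/17 , 37/4, 274, 345, 640, 816, 818 ]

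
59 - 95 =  - 36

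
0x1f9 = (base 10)505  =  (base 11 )41a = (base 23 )LM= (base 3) 200201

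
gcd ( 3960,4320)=360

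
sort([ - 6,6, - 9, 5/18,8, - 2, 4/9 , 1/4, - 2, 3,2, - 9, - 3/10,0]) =[ - 9, - 9, - 6,  -  2, - 2, - 3/10,0 , 1/4,  5/18,4/9,2,3,  6,8 ] 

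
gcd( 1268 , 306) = 2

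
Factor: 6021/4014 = 3/2  =  2^(  -  1)*3^1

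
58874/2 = 29437 = 29437.00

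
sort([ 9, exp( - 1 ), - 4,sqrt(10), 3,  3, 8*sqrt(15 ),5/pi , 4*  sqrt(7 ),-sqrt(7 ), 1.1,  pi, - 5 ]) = [-5,-4,-sqrt( 7 ) , exp(  -  1 ), 1.1, 5/pi , 3, 3, pi, sqrt(10), 9,4 * sqrt( 7 ) , 8*sqrt(15 ) ] 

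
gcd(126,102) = 6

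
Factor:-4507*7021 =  - 31643647 = -7^1*17^1*59^1*4507^1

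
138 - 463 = - 325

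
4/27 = 4/27 = 0.15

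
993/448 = 2 + 97/448= 2.22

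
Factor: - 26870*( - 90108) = 2421201960 = 2^3*3^2*5^1*2503^1*2687^1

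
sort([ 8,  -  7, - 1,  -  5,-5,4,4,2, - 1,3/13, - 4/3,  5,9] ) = [ - 7,  -  5,  -  5, - 4/3,  -  1, -1,3/13 , 2, 4, 4,5,  8,9]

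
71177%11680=1097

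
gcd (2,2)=2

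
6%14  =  6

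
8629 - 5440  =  3189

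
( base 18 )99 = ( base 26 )6f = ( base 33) 56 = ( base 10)171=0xAB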